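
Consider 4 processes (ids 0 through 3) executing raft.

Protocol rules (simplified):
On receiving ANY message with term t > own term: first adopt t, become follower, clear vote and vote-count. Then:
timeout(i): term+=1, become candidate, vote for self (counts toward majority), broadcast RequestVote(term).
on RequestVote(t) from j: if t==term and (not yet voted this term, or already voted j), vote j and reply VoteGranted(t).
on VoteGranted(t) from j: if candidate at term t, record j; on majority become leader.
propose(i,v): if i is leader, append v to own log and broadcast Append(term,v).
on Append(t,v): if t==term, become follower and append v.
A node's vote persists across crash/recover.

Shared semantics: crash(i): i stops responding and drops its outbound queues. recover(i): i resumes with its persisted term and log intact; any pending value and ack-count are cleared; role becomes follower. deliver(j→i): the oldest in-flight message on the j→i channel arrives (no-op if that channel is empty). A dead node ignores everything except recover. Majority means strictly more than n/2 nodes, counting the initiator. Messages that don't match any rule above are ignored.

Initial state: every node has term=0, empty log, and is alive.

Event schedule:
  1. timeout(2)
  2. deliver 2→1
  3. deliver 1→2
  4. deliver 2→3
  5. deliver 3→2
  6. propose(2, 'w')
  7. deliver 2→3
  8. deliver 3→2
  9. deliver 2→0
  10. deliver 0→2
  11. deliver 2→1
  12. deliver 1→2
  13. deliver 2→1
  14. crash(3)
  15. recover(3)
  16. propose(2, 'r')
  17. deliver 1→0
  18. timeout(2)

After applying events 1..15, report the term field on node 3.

1

step 1 timeout(2): 2={cand,t=1,log=-}
step 2 deliver 2→1: 1={foll,t=1,log=-}
step 3 deliver 1→2: —
step 4 deliver 2→3: 3={foll,t=1,log=-}
step 5 deliver 3→2: 2={lead,t=1,log=-}
step 6 propose(2,'w'): 2={lead,t=1,log=w}
step 7 deliver 2→3: 3={foll,t=1,log=w}
step 8 deliver 3→2: —
step 9 deliver 2→0: 0={foll,t=1,log=-}
step 10 deliver 0→2: —
step 11 deliver 2→1: 1={foll,t=1,log=w}
step 12 deliver 1→2: —
step 13 deliver 2→1: —
step 14 crash(3): 3={✗foll,t=1,log=w}
step 15 recover(3): 3={foll,t=1,log=w}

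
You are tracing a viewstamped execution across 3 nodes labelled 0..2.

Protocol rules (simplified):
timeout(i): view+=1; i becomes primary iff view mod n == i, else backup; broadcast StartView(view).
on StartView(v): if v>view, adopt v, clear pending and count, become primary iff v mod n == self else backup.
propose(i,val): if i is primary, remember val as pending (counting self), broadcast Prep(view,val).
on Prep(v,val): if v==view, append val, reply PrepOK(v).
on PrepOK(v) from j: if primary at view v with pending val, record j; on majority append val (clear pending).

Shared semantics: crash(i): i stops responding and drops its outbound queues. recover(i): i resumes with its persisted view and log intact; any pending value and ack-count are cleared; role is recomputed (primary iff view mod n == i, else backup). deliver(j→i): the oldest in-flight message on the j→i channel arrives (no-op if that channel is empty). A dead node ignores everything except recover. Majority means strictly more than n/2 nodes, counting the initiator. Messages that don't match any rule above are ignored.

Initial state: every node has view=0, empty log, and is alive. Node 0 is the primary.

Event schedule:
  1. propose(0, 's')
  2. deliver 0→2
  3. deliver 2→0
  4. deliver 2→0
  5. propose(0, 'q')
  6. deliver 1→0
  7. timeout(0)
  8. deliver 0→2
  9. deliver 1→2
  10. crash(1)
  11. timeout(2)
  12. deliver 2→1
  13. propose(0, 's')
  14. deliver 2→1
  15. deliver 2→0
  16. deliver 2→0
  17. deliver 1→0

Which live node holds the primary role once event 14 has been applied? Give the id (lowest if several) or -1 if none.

-1

step 1 propose(0,'s'): —
step 2 deliver 0→2: 2={back,v=0,log=s}
step 3 deliver 2→0: 0={prim,v=0,log=s}
step 4 deliver 2→0: —
step 5 propose(0,'q'): —
step 6 deliver 1→0: —
step 7 timeout(0): 0={back,v=1,log=s}
step 8 deliver 0→2: 2={back,v=0,log=s,q}
step 9 deliver 1→2: —
step 10 crash(1): 1={✗back,v=0,log=-}
step 11 timeout(2): 2={back,v=1,log=s,q}
step 12 deliver 2→1: —
step 13 propose(0,'s'): —
step 14 deliver 2→1: —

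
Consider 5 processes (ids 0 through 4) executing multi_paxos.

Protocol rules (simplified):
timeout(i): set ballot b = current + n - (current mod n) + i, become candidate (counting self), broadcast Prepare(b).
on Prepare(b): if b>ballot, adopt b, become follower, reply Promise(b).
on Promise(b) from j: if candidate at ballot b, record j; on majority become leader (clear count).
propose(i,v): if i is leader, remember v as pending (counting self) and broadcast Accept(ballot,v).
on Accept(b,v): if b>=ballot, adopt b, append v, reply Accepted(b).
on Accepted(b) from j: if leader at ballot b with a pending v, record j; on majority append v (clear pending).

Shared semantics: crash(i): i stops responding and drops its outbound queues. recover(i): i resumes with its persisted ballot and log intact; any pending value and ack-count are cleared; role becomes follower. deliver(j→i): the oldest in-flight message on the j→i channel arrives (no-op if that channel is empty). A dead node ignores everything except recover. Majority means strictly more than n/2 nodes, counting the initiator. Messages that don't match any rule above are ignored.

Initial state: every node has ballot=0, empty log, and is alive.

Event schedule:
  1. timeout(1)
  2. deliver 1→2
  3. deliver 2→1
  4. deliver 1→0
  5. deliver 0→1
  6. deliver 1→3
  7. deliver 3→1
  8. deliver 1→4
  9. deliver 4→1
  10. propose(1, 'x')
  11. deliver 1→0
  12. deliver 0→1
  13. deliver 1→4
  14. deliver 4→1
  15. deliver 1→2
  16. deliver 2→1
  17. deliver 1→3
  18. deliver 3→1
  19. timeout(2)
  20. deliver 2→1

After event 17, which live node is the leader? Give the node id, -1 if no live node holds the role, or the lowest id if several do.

1

after 1 — timeout(1): n1:cand/b6/[-]
after 2 — deliver 1→2: n2:foll/b6/[-]
after 3 — deliver 2→1: ·
after 4 — deliver 1→0: n0:foll/b6/[-]
after 5 — deliver 0→1: n1:lead/b6/[-]
after 6 — deliver 1→3: n3:foll/b6/[-]
after 7 — deliver 3→1: ·
after 8 — deliver 1→4: n4:foll/b6/[-]
after 9 — deliver 4→1: ·
after 10 — propose(1,'x'): ·
after 11 — deliver 1→0: n0:foll/b6/[x]
after 12 — deliver 0→1: ·
after 13 — deliver 1→4: n4:foll/b6/[x]
after 14 — deliver 4→1: n1:lead/b6/[x]
after 15 — deliver 1→2: n2:foll/b6/[x]
after 16 — deliver 2→1: ·
after 17 — deliver 1→3: n3:foll/b6/[x]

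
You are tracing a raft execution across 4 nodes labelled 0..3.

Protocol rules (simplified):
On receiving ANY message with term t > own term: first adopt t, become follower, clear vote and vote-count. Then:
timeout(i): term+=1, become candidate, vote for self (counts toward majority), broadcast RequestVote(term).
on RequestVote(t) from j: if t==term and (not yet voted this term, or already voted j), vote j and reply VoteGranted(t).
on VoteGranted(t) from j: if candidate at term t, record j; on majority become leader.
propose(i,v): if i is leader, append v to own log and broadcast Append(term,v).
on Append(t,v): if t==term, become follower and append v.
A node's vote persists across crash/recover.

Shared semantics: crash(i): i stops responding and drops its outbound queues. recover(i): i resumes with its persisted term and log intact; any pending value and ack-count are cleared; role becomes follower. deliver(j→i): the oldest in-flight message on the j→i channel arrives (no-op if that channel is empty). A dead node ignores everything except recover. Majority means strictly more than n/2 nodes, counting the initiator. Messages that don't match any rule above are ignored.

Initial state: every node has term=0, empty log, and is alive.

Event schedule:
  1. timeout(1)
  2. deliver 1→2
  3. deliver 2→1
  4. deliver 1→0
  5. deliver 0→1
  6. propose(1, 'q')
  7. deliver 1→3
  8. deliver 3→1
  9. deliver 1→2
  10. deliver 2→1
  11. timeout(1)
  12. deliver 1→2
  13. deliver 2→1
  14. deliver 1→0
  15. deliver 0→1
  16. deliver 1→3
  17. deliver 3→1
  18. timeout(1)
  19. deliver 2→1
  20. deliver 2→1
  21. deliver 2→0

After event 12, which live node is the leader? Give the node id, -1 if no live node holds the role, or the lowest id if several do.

1. timeout(1):  <1:cand t1 ->
2. deliver 1→2:  <2:foll t1 ->
3. deliver 2→1:  nop
4. deliver 1→0:  <0:foll t1 ->
5. deliver 0→1:  <1:lead t1 ->
6. propose(1,'q'):  <1:lead t1 q>
7. deliver 1→3:  <3:foll t1 ->
8. deliver 3→1:  nop
9. deliver 1→2:  <2:foll t1 q>
10. deliver 2→1:  nop
11. timeout(1):  <1:cand t2 q>
12. deliver 1→2:  <2:foll t2 q>

-1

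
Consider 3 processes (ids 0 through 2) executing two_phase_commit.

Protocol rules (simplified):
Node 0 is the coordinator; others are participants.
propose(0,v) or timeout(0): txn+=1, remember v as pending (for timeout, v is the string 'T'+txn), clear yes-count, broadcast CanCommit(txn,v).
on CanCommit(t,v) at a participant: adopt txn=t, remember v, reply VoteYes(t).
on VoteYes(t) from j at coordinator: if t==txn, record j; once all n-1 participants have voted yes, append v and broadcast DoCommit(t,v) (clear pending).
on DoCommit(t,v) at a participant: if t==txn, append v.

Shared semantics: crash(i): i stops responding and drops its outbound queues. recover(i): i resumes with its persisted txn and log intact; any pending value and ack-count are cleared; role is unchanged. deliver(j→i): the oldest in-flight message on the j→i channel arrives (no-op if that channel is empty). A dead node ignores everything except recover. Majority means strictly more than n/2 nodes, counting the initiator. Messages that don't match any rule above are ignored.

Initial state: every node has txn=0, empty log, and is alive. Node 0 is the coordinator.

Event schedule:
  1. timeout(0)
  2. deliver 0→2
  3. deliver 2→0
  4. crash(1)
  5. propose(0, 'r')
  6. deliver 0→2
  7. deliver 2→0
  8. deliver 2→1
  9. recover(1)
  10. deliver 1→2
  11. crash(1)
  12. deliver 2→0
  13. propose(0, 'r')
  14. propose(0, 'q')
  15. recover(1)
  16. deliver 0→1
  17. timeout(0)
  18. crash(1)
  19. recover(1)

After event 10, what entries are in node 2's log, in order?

empty

1. timeout(0):  <0:coor t1 ->
2. deliver 0→2:  <2:part t1 ->
3. deliver 2→0:  nop
4. crash(1):  <1:✗part t0 ->
5. propose(0,'r'):  <0:coor t2 ->
6. deliver 0→2:  <2:part t2 ->
7. deliver 2→0:  nop
8. deliver 2→1:  nop
9. recover(1):  <1:part t0 ->
10. deliver 1→2:  nop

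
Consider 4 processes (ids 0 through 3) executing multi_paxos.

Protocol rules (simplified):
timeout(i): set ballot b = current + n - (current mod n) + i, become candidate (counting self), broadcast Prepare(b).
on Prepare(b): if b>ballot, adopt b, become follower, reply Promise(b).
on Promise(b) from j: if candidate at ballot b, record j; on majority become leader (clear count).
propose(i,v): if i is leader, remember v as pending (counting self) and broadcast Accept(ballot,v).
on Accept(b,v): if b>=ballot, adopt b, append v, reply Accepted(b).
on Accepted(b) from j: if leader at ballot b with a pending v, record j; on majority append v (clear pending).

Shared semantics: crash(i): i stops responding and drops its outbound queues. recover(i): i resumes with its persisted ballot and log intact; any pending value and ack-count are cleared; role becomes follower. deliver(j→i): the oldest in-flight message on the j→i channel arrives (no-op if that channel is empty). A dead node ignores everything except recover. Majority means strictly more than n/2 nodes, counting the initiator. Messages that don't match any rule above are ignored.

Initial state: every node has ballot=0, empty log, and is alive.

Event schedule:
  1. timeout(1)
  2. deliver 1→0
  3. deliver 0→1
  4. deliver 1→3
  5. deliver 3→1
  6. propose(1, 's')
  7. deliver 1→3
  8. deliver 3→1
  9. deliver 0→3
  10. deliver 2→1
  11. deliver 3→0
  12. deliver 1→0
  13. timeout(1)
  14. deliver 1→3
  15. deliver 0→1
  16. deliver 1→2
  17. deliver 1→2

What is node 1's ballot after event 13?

9

step 1 timeout(1): 1={cand,b=5,log=-}
step 2 deliver 1→0: 0={foll,b=5,log=-}
step 3 deliver 0→1: —
step 4 deliver 1→3: 3={foll,b=5,log=-}
step 5 deliver 3→1: 1={lead,b=5,log=-}
step 6 propose(1,'s'): —
step 7 deliver 1→3: 3={foll,b=5,log=s}
step 8 deliver 3→1: —
step 9 deliver 0→3: —
step 10 deliver 2→1: —
step 11 deliver 3→0: —
step 12 deliver 1→0: 0={foll,b=5,log=s}
step 13 timeout(1): 1={cand,b=9,log=-}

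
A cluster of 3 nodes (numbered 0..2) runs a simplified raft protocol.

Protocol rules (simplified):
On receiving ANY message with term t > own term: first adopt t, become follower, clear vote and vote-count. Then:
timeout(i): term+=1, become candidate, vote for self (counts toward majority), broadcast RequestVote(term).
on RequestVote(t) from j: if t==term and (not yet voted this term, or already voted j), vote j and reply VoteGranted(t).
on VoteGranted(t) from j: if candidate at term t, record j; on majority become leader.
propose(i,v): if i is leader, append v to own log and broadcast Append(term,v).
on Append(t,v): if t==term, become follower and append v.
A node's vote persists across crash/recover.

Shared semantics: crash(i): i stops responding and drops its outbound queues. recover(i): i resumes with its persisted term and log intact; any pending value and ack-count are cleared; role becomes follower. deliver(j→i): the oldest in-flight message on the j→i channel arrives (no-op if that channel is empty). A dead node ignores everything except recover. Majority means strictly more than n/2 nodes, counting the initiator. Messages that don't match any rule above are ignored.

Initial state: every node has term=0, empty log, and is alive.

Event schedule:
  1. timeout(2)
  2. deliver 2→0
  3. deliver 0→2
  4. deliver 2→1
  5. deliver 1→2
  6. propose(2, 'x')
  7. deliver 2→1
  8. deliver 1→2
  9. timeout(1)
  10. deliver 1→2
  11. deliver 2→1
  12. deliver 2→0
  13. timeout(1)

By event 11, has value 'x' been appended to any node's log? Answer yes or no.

yes

after 1 — timeout(2): n2:cand/t1/[-]
after 2 — deliver 2→0: n0:foll/t1/[-]
after 3 — deliver 0→2: n2:lead/t1/[-]
after 4 — deliver 2→1: n1:foll/t1/[-]
after 5 — deliver 1→2: ·
after 6 — propose(2,'x'): n2:lead/t1/[x]
after 7 — deliver 2→1: n1:foll/t1/[x]
after 8 — deliver 1→2: ·
after 9 — timeout(1): n1:cand/t2/[x]
after 10 — deliver 1→2: n2:foll/t2/[x]
after 11 — deliver 2→1: n1:lead/t2/[x]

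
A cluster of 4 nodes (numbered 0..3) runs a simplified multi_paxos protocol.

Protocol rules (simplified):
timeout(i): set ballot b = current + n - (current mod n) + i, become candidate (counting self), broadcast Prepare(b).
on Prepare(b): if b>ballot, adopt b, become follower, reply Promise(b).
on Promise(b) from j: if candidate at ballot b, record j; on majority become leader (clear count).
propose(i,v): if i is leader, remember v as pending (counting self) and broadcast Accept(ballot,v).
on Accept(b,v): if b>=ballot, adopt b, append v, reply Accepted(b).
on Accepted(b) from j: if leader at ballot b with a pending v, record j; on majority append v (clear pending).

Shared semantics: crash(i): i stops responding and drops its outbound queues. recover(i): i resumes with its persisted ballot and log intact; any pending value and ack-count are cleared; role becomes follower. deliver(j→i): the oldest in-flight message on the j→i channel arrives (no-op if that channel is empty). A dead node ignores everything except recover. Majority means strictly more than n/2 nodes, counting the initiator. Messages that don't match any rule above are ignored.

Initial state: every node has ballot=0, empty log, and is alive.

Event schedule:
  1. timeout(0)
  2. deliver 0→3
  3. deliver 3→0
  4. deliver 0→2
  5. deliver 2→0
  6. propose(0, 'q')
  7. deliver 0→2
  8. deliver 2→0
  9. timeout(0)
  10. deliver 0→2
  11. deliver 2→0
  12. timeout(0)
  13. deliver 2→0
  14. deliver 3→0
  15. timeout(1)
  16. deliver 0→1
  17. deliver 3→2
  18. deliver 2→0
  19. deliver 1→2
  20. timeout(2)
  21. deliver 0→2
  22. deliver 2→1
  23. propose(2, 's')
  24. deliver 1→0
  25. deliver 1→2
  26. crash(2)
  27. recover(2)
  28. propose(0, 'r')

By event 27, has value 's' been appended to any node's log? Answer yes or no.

after 1 — timeout(0): n0:cand/b4/[-]
after 2 — deliver 0→3: n3:foll/b4/[-]
after 3 — deliver 3→0: ·
after 4 — deliver 0→2: n2:foll/b4/[-]
after 5 — deliver 2→0: n0:lead/b4/[-]
after 6 — propose(0,'q'): ·
after 7 — deliver 0→2: n2:foll/b4/[q]
after 8 — deliver 2→0: ·
after 9 — timeout(0): n0:cand/b8/[-]
after 10 — deliver 0→2: n2:foll/b8/[q]
after 11 — deliver 2→0: ·
after 12 — timeout(0): n0:cand/b12/[-]
after 13 — deliver 2→0: ·
after 14 — deliver 3→0: ·
after 15 — timeout(1): n1:cand/b5/[-]
after 16 — deliver 0→1: ·
after 17 — deliver 3→2: ·
after 18 — deliver 2→0: ·
after 19 — deliver 1→2: ·
after 20 — timeout(2): n2:cand/b14/[q]
after 21 — deliver 0→2: ·
after 22 — deliver 2→1: n1:foll/b14/[-]
after 23 — propose(2,'s'): ·
after 24 — deliver 1→0: ·
after 25 — deliver 1→2: ·
after 26 — crash(2): n2:✗cand/b14/[q]
after 27 — recover(2): n2:foll/b14/[q]

no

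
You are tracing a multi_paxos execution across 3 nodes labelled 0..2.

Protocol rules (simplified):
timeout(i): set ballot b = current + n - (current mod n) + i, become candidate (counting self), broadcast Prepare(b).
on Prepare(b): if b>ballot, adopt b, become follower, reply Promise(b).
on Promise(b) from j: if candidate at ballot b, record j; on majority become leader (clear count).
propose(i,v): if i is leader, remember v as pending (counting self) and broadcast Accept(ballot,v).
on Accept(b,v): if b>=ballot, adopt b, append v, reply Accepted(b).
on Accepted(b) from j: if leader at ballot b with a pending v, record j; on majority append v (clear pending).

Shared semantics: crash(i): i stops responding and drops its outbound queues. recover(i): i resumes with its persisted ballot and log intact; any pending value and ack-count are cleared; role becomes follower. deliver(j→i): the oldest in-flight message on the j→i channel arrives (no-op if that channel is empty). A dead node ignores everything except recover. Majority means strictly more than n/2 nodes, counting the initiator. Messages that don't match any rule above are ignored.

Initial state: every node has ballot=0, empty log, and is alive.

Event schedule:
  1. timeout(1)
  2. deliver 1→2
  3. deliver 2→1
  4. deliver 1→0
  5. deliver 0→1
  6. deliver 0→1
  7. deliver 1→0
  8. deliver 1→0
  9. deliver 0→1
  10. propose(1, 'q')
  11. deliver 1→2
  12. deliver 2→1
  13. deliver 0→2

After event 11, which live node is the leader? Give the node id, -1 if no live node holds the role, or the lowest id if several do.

1

after 1 — timeout(1): n1:cand/b4/[-]
after 2 — deliver 1→2: n2:foll/b4/[-]
after 3 — deliver 2→1: n1:lead/b4/[-]
after 4 — deliver 1→0: n0:foll/b4/[-]
after 5 — deliver 0→1: ·
after 6 — deliver 0→1: ·
after 7 — deliver 1→0: ·
after 8 — deliver 1→0: ·
after 9 — deliver 0→1: ·
after 10 — propose(1,'q'): ·
after 11 — deliver 1→2: n2:foll/b4/[q]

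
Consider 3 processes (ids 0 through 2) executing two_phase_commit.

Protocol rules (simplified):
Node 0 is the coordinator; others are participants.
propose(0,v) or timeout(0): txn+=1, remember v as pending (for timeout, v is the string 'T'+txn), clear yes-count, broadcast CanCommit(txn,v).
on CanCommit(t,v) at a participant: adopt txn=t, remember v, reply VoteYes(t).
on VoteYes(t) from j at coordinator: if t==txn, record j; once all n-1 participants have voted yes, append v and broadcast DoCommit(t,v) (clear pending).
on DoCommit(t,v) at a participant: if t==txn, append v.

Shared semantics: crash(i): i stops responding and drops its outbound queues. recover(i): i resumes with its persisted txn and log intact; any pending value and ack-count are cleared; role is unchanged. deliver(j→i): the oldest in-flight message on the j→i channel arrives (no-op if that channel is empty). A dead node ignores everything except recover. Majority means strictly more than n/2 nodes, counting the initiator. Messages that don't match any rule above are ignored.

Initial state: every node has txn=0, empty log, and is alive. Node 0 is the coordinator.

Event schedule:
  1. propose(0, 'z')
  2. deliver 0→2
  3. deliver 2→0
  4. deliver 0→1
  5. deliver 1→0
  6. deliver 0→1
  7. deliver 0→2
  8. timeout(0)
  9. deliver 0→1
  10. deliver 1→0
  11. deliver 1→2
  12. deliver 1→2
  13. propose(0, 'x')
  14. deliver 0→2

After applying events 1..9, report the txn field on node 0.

2

e1 propose(0,'z'): 0[coor,t=1,-]
e2 deliver 0→2: 2[part,t=1,-]
e3 deliver 2→0: ·
e4 deliver 0→1: 1[part,t=1,-]
e5 deliver 1→0: 0[coor,t=1,z]
e6 deliver 0→1: 1[part,t=1,z]
e7 deliver 0→2: 2[part,t=1,z]
e8 timeout(0): 0[coor,t=2,z]
e9 deliver 0→1: 1[part,t=2,z]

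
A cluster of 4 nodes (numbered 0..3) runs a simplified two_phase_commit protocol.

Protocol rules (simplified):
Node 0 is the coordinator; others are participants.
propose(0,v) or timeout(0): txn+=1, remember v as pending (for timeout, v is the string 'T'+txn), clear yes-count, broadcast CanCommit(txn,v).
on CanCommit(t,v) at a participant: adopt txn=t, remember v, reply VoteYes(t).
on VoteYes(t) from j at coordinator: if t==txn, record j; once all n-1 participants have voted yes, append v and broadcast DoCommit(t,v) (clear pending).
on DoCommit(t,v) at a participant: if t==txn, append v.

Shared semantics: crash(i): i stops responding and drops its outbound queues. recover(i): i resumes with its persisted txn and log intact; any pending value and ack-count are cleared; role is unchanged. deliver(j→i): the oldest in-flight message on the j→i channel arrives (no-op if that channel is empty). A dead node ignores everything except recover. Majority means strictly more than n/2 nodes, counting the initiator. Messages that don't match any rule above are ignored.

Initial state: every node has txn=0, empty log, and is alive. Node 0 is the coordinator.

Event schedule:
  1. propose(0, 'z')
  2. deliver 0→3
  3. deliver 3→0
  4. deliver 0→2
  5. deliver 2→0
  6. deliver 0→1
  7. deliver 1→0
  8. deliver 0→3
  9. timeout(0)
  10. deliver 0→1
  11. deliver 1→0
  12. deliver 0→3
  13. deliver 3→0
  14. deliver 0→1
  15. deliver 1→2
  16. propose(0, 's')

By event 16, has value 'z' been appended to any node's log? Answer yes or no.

yes

[1] propose(0,'z') → N0(coor t1 [-])
[2] deliver 0→3 → N3(part t1 [-])
[3] deliver 3→0 → ∅
[4] deliver 0→2 → N2(part t1 [-])
[5] deliver 2→0 → ∅
[6] deliver 0→1 → N1(part t1 [-])
[7] deliver 1→0 → N0(coor t1 [z])
[8] deliver 0→3 → N3(part t1 [z])
[9] timeout(0) → N0(coor t2 [z])
[10] deliver 0→1 → N1(part t1 [z])
[11] deliver 1→0 → ∅
[12] deliver 0→3 → N3(part t2 [z])
[13] deliver 3→0 → ∅
[14] deliver 0→1 → N1(part t2 [z])
[15] deliver 1→2 → ∅
[16] propose(0,'s') → N0(coor t3 [z])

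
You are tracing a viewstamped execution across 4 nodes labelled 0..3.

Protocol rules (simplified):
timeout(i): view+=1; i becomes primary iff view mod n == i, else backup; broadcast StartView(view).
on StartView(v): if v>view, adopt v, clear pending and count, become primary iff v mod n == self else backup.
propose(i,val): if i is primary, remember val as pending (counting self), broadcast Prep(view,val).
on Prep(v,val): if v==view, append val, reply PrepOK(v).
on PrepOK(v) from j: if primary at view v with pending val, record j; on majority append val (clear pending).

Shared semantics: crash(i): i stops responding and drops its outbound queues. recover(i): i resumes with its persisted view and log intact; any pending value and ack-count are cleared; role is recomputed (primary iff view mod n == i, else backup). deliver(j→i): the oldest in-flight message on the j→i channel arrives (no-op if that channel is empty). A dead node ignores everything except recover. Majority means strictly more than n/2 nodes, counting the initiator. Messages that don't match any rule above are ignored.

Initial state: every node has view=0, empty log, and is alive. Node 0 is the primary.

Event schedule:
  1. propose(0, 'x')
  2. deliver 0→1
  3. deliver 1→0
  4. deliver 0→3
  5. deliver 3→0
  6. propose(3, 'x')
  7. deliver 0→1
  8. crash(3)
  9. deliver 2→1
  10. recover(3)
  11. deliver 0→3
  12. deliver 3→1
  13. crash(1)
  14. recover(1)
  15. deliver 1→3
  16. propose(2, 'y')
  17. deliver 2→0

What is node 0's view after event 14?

0

[1] propose(0,'x') → ∅
[2] deliver 0→1 → N1(back v0 [x])
[3] deliver 1→0 → ∅
[4] deliver 0→3 → N3(back v0 [x])
[5] deliver 3→0 → N0(prim v0 [x])
[6] propose(3,'x') → ∅
[7] deliver 0→1 → ∅
[8] crash(3) → N3(✗back v0 [x])
[9] deliver 2→1 → ∅
[10] recover(3) → N3(back v0 [x])
[11] deliver 0→3 → ∅
[12] deliver 3→1 → ∅
[13] crash(1) → N1(✗back v0 [x])
[14] recover(1) → N1(back v0 [x])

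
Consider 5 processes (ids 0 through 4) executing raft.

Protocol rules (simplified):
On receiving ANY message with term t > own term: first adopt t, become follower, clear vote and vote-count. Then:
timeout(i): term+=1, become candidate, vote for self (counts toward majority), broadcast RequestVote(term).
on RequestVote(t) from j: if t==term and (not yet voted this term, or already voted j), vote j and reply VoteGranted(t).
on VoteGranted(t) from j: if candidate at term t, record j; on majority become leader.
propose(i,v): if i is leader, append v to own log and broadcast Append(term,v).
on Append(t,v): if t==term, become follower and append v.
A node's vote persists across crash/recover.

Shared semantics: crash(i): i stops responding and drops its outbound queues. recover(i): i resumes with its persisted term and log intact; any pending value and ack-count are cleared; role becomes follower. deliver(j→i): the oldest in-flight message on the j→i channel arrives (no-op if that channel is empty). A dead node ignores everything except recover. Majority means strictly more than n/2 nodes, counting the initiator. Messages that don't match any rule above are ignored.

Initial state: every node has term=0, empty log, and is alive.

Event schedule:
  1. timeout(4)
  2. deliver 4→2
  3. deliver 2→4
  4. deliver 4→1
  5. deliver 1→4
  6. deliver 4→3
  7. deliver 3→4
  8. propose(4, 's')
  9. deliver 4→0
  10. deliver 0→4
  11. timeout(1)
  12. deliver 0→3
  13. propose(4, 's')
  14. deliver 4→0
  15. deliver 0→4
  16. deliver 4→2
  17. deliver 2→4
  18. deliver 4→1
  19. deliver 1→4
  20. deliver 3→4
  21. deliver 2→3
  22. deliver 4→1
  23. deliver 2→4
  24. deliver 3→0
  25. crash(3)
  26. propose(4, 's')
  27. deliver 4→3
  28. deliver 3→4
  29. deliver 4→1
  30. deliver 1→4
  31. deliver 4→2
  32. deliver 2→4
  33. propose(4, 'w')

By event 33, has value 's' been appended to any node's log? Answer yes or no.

1. timeout(4):  <4:cand t1 ->
2. deliver 4→2:  <2:foll t1 ->
3. deliver 2→4:  nop
4. deliver 4→1:  <1:foll t1 ->
5. deliver 1→4:  <4:lead t1 ->
6. deliver 4→3:  <3:foll t1 ->
7. deliver 3→4:  nop
8. propose(4,'s'):  <4:lead t1 s>
9. deliver 4→0:  <0:foll t1 ->
10. deliver 0→4:  nop
11. timeout(1):  <1:cand t2 ->
12. deliver 0→3:  nop
13. propose(4,'s'):  <4:lead t1 s,s>
14. deliver 4→0:  <0:foll t1 s>
15. deliver 0→4:  nop
16. deliver 4→2:  <2:foll t1 s>
17. deliver 2→4:  nop
18. deliver 4→1:  nop
19. deliver 1→4:  <4:foll t2 s,s>
20. deliver 3→4:  nop
21. deliver 2→3:  nop
22. deliver 4→1:  nop
23. deliver 2→4:  nop
24. deliver 3→0:  nop
25. crash(3):  <3:✗foll t1 ->
26. propose(4,'s'):  nop
27. deliver 4→3:  nop
28. deliver 3→4:  nop
29. deliver 4→1:  nop
30. deliver 1→4:  nop
31. deliver 4→2:  <2:foll t1 s,s>
32. deliver 2→4:  nop
33. propose(4,'w'):  nop

yes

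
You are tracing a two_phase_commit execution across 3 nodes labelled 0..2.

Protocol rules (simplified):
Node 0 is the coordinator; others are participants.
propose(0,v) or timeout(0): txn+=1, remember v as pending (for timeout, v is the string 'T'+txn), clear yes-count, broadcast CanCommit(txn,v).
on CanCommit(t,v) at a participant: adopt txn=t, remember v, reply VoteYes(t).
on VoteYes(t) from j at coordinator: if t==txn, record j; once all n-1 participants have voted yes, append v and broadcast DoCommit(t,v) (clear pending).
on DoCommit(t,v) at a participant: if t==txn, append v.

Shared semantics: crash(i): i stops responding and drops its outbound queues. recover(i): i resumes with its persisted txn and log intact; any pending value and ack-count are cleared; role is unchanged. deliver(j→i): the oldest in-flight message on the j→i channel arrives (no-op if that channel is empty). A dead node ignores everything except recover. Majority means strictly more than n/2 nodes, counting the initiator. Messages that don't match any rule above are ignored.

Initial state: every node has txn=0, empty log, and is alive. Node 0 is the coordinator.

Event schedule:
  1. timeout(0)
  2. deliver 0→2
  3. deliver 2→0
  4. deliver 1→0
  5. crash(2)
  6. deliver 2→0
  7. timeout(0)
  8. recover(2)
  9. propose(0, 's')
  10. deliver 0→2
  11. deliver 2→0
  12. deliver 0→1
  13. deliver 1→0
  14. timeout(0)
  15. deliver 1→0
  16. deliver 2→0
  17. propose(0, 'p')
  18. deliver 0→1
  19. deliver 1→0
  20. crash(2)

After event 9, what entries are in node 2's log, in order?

[1] timeout(0) → N0(coor t1 [-])
[2] deliver 0→2 → N2(part t1 [-])
[3] deliver 2→0 → ∅
[4] deliver 1→0 → ∅
[5] crash(2) → N2(✗part t1 [-])
[6] deliver 2→0 → ∅
[7] timeout(0) → N0(coor t2 [-])
[8] recover(2) → N2(part t1 [-])
[9] propose(0,'s') → N0(coor t3 [-])

empty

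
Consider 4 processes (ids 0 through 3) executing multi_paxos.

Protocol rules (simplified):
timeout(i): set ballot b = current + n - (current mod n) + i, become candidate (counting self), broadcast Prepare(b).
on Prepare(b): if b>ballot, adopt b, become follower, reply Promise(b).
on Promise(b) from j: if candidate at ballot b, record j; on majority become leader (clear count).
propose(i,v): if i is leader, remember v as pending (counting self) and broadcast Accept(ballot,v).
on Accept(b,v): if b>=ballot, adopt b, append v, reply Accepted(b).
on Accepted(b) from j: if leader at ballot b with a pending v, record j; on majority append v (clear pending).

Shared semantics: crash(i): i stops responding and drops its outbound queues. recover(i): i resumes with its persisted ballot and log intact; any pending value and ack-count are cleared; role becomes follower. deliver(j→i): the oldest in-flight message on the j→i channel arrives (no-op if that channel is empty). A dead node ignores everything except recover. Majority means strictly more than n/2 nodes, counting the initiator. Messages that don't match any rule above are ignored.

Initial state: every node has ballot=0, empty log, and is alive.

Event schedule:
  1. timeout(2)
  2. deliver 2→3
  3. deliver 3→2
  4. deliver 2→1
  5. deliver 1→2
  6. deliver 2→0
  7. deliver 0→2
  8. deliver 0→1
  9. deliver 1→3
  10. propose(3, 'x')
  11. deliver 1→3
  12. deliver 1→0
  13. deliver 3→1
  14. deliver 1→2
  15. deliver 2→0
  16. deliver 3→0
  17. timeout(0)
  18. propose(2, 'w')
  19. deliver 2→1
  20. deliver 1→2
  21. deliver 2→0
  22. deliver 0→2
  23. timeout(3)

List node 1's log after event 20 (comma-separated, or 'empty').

[1] timeout(2) → N2(cand b6 [-])
[2] deliver 2→3 → N3(foll b6 [-])
[3] deliver 3→2 → ∅
[4] deliver 2→1 → N1(foll b6 [-])
[5] deliver 1→2 → N2(lead b6 [-])
[6] deliver 2→0 → N0(foll b6 [-])
[7] deliver 0→2 → ∅
[8] deliver 0→1 → ∅
[9] deliver 1→3 → ∅
[10] propose(3,'x') → ∅
[11] deliver 1→3 → ∅
[12] deliver 1→0 → ∅
[13] deliver 3→1 → ∅
[14] deliver 1→2 → ∅
[15] deliver 2→0 → ∅
[16] deliver 3→0 → ∅
[17] timeout(0) → N0(cand b8 [-])
[18] propose(2,'w') → ∅
[19] deliver 2→1 → N1(foll b6 [w])
[20] deliver 1→2 → ∅

w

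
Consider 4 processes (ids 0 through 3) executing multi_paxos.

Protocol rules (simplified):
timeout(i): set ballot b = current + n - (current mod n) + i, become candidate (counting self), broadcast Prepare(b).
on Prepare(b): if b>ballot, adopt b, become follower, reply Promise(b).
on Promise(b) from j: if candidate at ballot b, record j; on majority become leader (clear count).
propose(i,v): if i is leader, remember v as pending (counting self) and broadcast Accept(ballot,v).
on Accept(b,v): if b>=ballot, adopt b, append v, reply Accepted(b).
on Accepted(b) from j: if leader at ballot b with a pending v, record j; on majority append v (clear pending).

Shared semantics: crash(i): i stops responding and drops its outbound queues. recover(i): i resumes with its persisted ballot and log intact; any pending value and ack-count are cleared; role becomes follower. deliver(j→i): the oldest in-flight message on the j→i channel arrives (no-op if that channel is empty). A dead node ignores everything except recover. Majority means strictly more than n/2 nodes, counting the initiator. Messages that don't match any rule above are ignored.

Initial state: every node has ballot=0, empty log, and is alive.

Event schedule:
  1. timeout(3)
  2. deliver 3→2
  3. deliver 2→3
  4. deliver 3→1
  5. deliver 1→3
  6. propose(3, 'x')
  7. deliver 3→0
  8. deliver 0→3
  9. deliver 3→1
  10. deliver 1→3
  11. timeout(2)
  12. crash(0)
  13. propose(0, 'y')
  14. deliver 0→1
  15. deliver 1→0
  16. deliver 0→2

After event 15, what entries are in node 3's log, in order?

e1 timeout(3): 3[cand,b=7,-]
e2 deliver 3→2: 2[foll,b=7,-]
e3 deliver 2→3: ·
e4 deliver 3→1: 1[foll,b=7,-]
e5 deliver 1→3: 3[lead,b=7,-]
e6 propose(3,'x'): ·
e7 deliver 3→0: 0[foll,b=7,-]
e8 deliver 0→3: ·
e9 deliver 3→1: 1[foll,b=7,x]
e10 deliver 1→3: ·
e11 timeout(2): 2[cand,b=10,-]
e12 crash(0): 0[✗foll,b=7,-]
e13 propose(0,'y'): ·
e14 deliver 0→1: ·
e15 deliver 1→0: ·

empty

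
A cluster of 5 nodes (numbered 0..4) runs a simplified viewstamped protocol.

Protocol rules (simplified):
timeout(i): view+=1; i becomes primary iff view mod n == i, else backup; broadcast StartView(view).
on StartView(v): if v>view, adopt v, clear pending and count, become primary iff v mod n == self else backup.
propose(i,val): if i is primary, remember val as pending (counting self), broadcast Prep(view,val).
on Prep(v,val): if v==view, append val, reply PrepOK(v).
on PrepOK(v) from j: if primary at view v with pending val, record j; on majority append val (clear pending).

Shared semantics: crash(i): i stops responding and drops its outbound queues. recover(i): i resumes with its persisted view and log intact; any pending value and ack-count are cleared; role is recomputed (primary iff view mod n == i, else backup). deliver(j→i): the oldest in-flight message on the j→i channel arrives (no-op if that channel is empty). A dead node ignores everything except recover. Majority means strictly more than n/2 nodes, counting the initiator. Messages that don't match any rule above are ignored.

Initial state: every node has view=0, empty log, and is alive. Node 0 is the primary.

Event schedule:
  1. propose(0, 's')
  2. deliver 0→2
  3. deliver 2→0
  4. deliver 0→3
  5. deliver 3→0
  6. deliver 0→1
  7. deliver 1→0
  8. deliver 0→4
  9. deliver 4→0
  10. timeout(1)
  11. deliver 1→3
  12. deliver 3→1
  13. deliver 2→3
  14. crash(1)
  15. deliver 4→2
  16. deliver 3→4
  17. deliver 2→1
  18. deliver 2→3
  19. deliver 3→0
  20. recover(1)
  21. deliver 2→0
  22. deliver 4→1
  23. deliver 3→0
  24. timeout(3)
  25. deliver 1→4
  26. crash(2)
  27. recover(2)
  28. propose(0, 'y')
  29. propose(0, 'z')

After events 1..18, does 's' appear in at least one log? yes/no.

step 1 propose(0,'s'): —
step 2 deliver 0→2: 2={back,v=0,log=s}
step 3 deliver 2→0: —
step 4 deliver 0→3: 3={back,v=0,log=s}
step 5 deliver 3→0: 0={prim,v=0,log=s}
step 6 deliver 0→1: 1={back,v=0,log=s}
step 7 deliver 1→0: —
step 8 deliver 0→4: 4={back,v=0,log=s}
step 9 deliver 4→0: —
step 10 timeout(1): 1={prim,v=1,log=s}
step 11 deliver 1→3: 3={back,v=1,log=s}
step 12 deliver 3→1: —
step 13 deliver 2→3: —
step 14 crash(1): 1={✗prim,v=1,log=s}
step 15 deliver 4→2: —
step 16 deliver 3→4: —
step 17 deliver 2→1: —
step 18 deliver 2→3: —

yes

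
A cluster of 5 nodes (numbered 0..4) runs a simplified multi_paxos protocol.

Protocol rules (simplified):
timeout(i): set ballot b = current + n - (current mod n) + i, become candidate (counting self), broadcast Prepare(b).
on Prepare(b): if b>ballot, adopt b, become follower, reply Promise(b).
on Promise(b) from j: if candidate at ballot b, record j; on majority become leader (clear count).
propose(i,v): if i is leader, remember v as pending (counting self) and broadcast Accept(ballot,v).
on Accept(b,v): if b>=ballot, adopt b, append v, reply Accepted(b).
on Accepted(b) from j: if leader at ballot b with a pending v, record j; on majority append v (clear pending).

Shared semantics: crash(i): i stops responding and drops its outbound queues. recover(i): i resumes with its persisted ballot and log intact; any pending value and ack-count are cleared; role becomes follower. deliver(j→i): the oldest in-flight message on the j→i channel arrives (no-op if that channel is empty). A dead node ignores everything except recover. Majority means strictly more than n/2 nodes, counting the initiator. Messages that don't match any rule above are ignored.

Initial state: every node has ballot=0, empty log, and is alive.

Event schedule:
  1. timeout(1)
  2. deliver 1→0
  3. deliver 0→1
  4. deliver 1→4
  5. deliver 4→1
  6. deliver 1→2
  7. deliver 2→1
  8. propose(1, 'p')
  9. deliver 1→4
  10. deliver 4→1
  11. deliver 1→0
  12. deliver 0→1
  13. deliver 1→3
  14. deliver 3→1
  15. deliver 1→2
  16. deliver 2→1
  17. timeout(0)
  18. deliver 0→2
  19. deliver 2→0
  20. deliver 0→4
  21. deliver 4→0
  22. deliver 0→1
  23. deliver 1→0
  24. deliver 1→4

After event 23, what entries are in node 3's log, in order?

1. timeout(1):  <1:cand b6 ->
2. deliver 1→0:  <0:foll b6 ->
3. deliver 0→1:  nop
4. deliver 1→4:  <4:foll b6 ->
5. deliver 4→1:  <1:lead b6 ->
6. deliver 1→2:  <2:foll b6 ->
7. deliver 2→1:  nop
8. propose(1,'p'):  nop
9. deliver 1→4:  <4:foll b6 p>
10. deliver 4→1:  nop
11. deliver 1→0:  <0:foll b6 p>
12. deliver 0→1:  <1:lead b6 p>
13. deliver 1→3:  <3:foll b6 ->
14. deliver 3→1:  nop
15. deliver 1→2:  <2:foll b6 p>
16. deliver 2→1:  nop
17. timeout(0):  <0:cand b10 p>
18. deliver 0→2:  <2:foll b10 p>
19. deliver 2→0:  nop
20. deliver 0→4:  <4:foll b10 p>
21. deliver 4→0:  <0:lead b10 p>
22. deliver 0→1:  <1:foll b10 p>
23. deliver 1→0:  nop

empty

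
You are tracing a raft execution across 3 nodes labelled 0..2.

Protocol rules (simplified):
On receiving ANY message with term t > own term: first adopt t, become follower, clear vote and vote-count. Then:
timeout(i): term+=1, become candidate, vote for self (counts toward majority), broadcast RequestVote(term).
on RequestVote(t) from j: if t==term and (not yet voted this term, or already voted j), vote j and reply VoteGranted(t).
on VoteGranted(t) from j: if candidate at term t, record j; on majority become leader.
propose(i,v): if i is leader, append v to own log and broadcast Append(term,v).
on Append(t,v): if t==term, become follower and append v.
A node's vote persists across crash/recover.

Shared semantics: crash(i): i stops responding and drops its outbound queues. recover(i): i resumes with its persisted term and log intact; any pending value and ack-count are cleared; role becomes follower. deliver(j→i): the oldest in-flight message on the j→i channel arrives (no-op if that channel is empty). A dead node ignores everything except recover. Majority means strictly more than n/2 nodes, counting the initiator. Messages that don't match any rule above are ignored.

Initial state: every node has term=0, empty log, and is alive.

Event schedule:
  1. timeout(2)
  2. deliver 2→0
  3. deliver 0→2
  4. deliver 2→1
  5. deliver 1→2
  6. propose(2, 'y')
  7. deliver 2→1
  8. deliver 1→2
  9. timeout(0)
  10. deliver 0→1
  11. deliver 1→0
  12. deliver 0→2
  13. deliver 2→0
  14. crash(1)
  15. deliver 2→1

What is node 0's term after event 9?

[1] timeout(2) → N2(cand t1 [-])
[2] deliver 2→0 → N0(foll t1 [-])
[3] deliver 0→2 → N2(lead t1 [-])
[4] deliver 2→1 → N1(foll t1 [-])
[5] deliver 1→2 → ∅
[6] propose(2,'y') → N2(lead t1 [y])
[7] deliver 2→1 → N1(foll t1 [y])
[8] deliver 1→2 → ∅
[9] timeout(0) → N0(cand t2 [-])

2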